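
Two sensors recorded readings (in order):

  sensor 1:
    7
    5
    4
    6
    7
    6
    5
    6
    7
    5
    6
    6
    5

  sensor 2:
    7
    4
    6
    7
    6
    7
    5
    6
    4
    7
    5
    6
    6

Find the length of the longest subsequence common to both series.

Taking 7 [1,1], 4 [3,2], 6 [4,3], 7 [5,4], 6 [6,5], 5 [7,7], 6 [8,8], 7 [9,10], 5 [10,11], 6 [11,12], 6 [12,13] gives a common subsequence of length 11. Since dp[13][13] = 11, nothing longer is possible.

11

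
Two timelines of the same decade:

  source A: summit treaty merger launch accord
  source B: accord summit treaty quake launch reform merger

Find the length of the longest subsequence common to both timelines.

3

Pick summit [1,2], then treaty [2,3], then merger [3,7]; all 3 events appear in both, in order. Since dp[5][7] = 3, nothing longer is possible.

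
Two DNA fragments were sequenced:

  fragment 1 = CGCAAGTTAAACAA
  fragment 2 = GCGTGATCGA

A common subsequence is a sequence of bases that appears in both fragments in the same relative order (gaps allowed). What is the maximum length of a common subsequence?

Let dp[i][j] be the LCS length of the first i bases of fragment 1 and the first j bases of fragment 2. dp[i][j] = dp[i-1][j-1]+1 when the i-th and j-th bases match, else max(dp[i-1][j], dp[i][j-1]).
    ·  G  C  G  T  G  A  T  C  G  A
 ·  0  0  0  0  0  0  0  0  0  0  0
 C  0  0  1  1  1  1  1  1  1  1  1
 G  0  1  1  2  2  2  2  2  2  2  2
 C  0  1  2  2  2  2  2  2  3  3  3
 A  0  1  2  2  2  2  3  3  3  3  4
 A  0  1  2  2  2  2  3  3  3  3  4
 G  0  1  2  3  3  3  3  3  3  4  4
 T  0  1  2  3  4  4  4  4  4  4  4
 T  0  1  2  3  4  4  4  5  5  5  5
 A  0  1  2  3  4  4  5  5  5  5  6
 A  0  1  2  3  4  4  5  5  5  5  6
 A  0  1  2  3  4  4  5  5  5  5  6
 C  0  1  2  3  4  4  5  5  6  6  6
 A  0  1  2  3  4  4  5  5  6  6  7
 A  0  1  2  3  4  4  5  5  6  6  7
dp[14][10] = 7. One LCS (by backtracking along matches): GCGTTCA.

7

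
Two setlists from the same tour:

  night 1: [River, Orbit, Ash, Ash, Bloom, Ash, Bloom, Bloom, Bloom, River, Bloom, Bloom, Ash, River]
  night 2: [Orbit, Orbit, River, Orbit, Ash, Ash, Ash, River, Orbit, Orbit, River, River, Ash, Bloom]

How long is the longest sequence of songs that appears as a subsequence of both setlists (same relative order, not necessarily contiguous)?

Pick River [1,3], then Orbit [2,4], then Ash [3,5], then Ash [4,6], then Ash [6,7], then River [10,12], then Bloom [12,14]; all 7 songs appear in both, in order. Since dp[14][14] = 7, nothing longer is possible.

7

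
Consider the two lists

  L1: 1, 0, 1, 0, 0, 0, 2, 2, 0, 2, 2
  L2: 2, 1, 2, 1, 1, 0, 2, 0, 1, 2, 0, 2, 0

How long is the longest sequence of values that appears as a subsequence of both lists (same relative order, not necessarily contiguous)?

7

Taking 1 (L1 #1, L2 #4); then 1 (L1 #3, L2 #5); then 0 (L1 #4, L2 #6); then 0 (L1 #5, L2 #8); then 0 (L1 #6, L2 #11); then 2 (L1 #8, L2 #12); then 0 (L1 #9, L2 #13) gives a common subsequence of length 7. dp[11][13] = 7 confirms this is the maximum.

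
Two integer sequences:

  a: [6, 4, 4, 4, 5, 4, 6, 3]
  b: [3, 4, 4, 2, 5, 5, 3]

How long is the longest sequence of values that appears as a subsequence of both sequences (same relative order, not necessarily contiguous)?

Match 4 [2,2] → 4 [3,3] → 5 [5,6] → 3 [8,7] — 4 values in the same relative order in both. dp[8][7] = 4 confirms this is the maximum.

4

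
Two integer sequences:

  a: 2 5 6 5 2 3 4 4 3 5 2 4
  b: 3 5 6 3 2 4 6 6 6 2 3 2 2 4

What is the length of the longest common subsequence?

7

Match 5 [2,2], 6 [3,3], 2 [5,5], 4 [7,6], 3 [9,11], 2 [11,13], 4 [12,14] — 7 values in the same relative order in both, and the DP table's final entry dp[12][14] is also 7, so no common subsequence is longer.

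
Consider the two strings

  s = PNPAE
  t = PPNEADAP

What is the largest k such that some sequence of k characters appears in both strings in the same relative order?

Let dp[i][j] be the LCS length of the first i characters of s and the first j characters of t. dp[i][j] = dp[i-1][j-1]+1 when the i-th and j-th characters match, else max(dp[i-1][j], dp[i][j-1]).
    ·  P  P  N  E  A  D  A  P
 ·  0  0  0  0  0  0  0  0  0
 P  0  1  1  1  1  1  1  1  1
 N  0  1  1  2  2  2  2  2  2
 P  0  1  2  2  2  2  2  2  3
 A  0  1  2  2  2  3  3  3  3
 E  0  1  2  2  3  3  3  3  3
dp[5][8] = 3. One LCS (by backtracking along matches): PNP.

3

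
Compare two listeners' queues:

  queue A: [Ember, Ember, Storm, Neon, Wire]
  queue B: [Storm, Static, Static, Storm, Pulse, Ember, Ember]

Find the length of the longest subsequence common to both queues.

One common subsequence of length 2: Ember [1,6], then Ember [2,7], and the DP table's final entry dp[5][7] is also 2, so no common subsequence is longer.

2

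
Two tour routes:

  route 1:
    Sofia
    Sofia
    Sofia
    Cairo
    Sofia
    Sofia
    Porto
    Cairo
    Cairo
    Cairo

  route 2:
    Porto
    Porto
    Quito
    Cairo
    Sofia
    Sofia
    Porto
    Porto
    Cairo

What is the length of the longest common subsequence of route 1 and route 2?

5

One common subsequence of length 5: Cairo (route 1 #4, route 2 #4); then Sofia (route 1 #5, route 2 #5); then Sofia (route 1 #6, route 2 #6); then Porto (route 1 #7, route 2 #8); then Cairo (route 1 #10, route 2 #9). Since dp[10][9] = 5, nothing longer is possible.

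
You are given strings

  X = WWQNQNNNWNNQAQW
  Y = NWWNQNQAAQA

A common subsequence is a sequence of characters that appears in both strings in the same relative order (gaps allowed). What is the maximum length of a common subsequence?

8

Taking W at X[1]=Y[2], W at X[2]=Y[3], N at X[4]=Y[4], Q at X[5]=Y[5], N at X[11]=Y[6], Q at X[12]=Y[7], A at X[13]=Y[9], Q at X[14]=Y[10] gives a common subsequence of length 8, and the DP table's final entry dp[15][11] is also 8, so no common subsequence is longer.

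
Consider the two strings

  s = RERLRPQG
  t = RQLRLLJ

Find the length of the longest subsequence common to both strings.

Let dp[i][j] be the LCS length of the first i characters of s and the first j characters of t. dp[i][j] = dp[i-1][j-1]+1 when the i-th and j-th characters match, else max(dp[i-1][j], dp[i][j-1]).
    ·  R  Q  L  R  L  L  J
 ·  0  0  0  0  0  0  0  0
 R  0  1  1  1  1  1  1  1
 E  0  1  1  1  1  1  1  1
 R  0  1  1  1  2  2  2  2
 L  0  1  1  2  2  3  3  3
 R  0  1  1  2  3  3  3  3
 P  0  1  1  2  3  3  3  3
 Q  0  1  2  2  3  3  3  3
 G  0  1  2  2  3  3  3  3
dp[8][7] = 3. One LCS (by backtracking along matches): RRL.

3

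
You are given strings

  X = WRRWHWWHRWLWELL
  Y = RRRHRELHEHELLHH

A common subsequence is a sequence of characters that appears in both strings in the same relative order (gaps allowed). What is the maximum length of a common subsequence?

Pick R (X #2, Y #2), then R (X #3, Y #3), then H (X #8, Y #4), then R (X #9, Y #5), then L (X #11, Y #7), then E (X #13, Y #11), then L (X #14, Y #12), then L (X #15, Y #13); all 8 characters appear in both, in order. The LCS DP gives dp[15][15] = 8, so this is optimal.

8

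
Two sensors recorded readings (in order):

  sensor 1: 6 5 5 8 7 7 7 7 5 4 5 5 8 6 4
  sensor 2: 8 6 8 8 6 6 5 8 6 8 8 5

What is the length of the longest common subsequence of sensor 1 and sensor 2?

5

Pick 6 (sensor 1 #1, sensor 2 #2), then 8 (sensor 1 #4, sensor 2 #4), then 5 (sensor 1 #12, sensor 2 #7), then 8 (sensor 1 #13, sensor 2 #8), then 6 (sensor 1 #14, sensor 2 #9); all 5 values appear in both, in order. dp[15][12] = 5 confirms this is the maximum.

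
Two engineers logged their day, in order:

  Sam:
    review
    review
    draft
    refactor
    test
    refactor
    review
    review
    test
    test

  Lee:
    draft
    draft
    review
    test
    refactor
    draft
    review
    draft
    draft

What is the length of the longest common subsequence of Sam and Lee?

4

Taking review [2,3], test [5,4], refactor [6,5], review [7,7] gives a common subsequence of length 4. Since dp[10][9] = 4, nothing longer is possible.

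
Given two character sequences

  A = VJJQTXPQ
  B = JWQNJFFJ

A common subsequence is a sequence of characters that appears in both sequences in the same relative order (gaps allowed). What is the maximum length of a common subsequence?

2

Match J (A #2, B #5), then J (A #3, B #8) — 2 characters in the same relative order in both. dp[8][8] = 2 confirms this is the maximum.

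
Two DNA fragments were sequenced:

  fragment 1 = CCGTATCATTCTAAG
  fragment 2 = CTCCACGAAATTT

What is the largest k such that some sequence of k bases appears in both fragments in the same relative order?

Match C [1,4], C [2,6], G [3,7], A [5,9], A [8,10], T [9,11], T [10,12], T [12,13] — 8 bases in the same relative order in both. dp[15][13] = 8 confirms this is the maximum.

8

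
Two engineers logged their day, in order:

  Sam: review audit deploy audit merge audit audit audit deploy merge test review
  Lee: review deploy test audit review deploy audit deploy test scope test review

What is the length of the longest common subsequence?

One common subsequence of length 7: review (Sam #1, Lee #1) → audit (Sam #2, Lee #4) → deploy (Sam #3, Lee #6) → audit (Sam #8, Lee #7) → deploy (Sam #9, Lee #8) → test (Sam #11, Lee #11) → review (Sam #12, Lee #12). Since dp[12][12] = 7, nothing longer is possible.

7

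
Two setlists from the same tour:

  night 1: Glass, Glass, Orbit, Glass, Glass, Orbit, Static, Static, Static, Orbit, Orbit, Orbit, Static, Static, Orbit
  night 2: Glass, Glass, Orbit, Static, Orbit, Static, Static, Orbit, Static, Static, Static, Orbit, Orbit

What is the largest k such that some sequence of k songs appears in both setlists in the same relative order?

10

Taking Glass [1,1] → Glass [2,2] → Orbit [3,3] → Orbit [6,5] → Static [7,6] → Static [8,7] → Static [9,9] → Static [13,10] → Static [14,11] → Orbit [15,13] gives a common subsequence of length 10. dp[15][13] = 10 confirms this is the maximum.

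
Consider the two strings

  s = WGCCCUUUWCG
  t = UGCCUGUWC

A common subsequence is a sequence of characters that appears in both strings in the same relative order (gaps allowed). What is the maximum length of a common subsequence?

Taking G [2,2], C [4,3], C [5,4], U [6,5], U [8,7], W [9,8], C [10,9] gives a common subsequence of length 7. dp[11][9] = 7 confirms this is the maximum.

7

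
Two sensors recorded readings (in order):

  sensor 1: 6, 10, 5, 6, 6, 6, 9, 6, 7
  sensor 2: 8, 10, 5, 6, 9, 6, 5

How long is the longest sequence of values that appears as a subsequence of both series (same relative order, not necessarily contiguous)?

Let dp[i][j] be the LCS length of the first i values of sensor 1 and the first j values of sensor 2. dp[i][j] = dp[i-1][j-1]+1 when the i-th and j-th values match, else max(dp[i-1][j], dp[i][j-1]).
    ·  8 10  5  6  9  6  5
 ·  0  0  0  0  0  0  0  0
 6  0  0  0  0  1  1  1  1
10  0  0  1  1  1  1  1  1
 5  0  0  1  2  2  2  2  2
 6  0  0  1  2  3  3  3  3
 6  0  0  1  2  3  3  4  4
 6  0  0  1  2  3  3  4  4
 9  0  0  1  2  3  4  4  4
 6  0  0  1  2  3  4  5  5
 7  0  0  1  2  3  4  5  5
dp[9][7] = 5. One LCS (by backtracking along matches): 10, 5, 6, 9, 6.

5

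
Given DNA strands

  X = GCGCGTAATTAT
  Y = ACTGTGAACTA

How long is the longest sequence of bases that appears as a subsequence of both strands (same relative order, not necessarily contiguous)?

Pick C (X #2, Y #2), then G (X #3, Y #4), then G (X #5, Y #6), then A (X #7, Y #7), then A (X #8, Y #8), then T (X #10, Y #10), then A (X #11, Y #11); all 7 bases appear in both, in order. dp[12][11] = 7 confirms this is the maximum.

7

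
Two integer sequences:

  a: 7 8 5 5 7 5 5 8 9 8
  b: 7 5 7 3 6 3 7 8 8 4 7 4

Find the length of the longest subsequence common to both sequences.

5

Pick 7 (a #1, b #1); then 5 (a #3, b #2); then 7 (a #5, b #7); then 8 (a #8, b #8); then 8 (a #10, b #9); all 5 values appear in both, in order. The LCS DP gives dp[10][12] = 5, so this is optimal.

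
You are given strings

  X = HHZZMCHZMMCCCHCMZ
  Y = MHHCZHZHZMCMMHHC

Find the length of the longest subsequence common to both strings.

Taking H at X[1]=Y[3], then H at X[2]=Y[6], then Z at X[3]=Y[7], then Z at X[4]=Y[9], then M at X[5]=Y[10], then C at X[6]=Y[11], then M at X[9]=Y[12], then M at X[10]=Y[13], then H at X[14]=Y[15], then C at X[15]=Y[16] gives a common subsequence of length 10. dp[17][16] = 10 confirms this is the maximum.

10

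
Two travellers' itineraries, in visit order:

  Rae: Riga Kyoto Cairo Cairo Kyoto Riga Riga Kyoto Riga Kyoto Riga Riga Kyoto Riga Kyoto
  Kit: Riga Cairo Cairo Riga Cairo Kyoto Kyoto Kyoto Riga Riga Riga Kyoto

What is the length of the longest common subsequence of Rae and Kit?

10

Match Riga (Rae #1, Kit #1) → Cairo (Rae #3, Kit #3) → Cairo (Rae #4, Kit #5) → Kyoto (Rae #5, Kit #6) → Kyoto (Rae #8, Kit #7) → Kyoto (Rae #10, Kit #8) → Riga (Rae #11, Kit #9) → Riga (Rae #12, Kit #10) → Riga (Rae #14, Kit #11) → Kyoto (Rae #15, Kit #12) — 10 stops in the same relative order in both. dp[15][12] = 10 confirms this is the maximum.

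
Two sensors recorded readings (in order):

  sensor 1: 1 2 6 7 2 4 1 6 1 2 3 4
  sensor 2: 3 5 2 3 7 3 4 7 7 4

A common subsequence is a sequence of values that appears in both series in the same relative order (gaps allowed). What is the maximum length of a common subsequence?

4

Let dp[i][j] be the LCS length of the first i values of sensor 1 and the first j values of sensor 2. dp[i][j] = dp[i-1][j-1]+1 when the i-th and j-th values match, else max(dp[i-1][j], dp[i][j-1]).
    ·  3  5  2  3  7  3  4  7  7  4
 ·  0  0  0  0  0  0  0  0  0  0  0
 1  0  0  0  0  0  0  0  0  0  0  0
 2  0  0  0  1  1  1  1  1  1  1  1
 6  0  0  0  1  1  1  1  1  1  1  1
 7  0  0  0  1  1  2  2  2  2  2  2
 2  0  0  0  1  1  2  2  2  2  2  2
 4  0  0  0  1  1  2  2  3  3  3  3
 1  0  0  0  1  1  2  2  3  3  3  3
 6  0  0  0  1  1  2  2  3  3  3  3
 1  0  0  0  1  1  2  2  3  3  3  3
 2  0  0  0  1  1  2  2  3  3  3  3
 3  0  1  1  1  2  2  3  3  3  3  3
 4  0  1  1  1  2  2  3  4  4  4  4
dp[12][10] = 4. One LCS (by backtracking along matches): 2, 7, 4, 4.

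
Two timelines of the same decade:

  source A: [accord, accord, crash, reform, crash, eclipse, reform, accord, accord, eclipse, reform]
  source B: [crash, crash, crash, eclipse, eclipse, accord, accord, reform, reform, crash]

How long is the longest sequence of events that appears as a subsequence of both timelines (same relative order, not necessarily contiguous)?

Pick crash at source A[3]=source B[2], crash at source A[5]=source B[3], eclipse at source A[6]=source B[5], accord at source A[8]=source B[6], accord at source A[9]=source B[7], reform at source A[11]=source B[9]; all 6 events appear in both, in order. dp[11][10] = 6 confirms this is the maximum.

6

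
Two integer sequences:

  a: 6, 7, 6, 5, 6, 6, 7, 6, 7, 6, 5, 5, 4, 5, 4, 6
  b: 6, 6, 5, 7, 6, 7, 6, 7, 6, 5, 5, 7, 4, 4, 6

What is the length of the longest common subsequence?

Pick 6 at a[1]=b[1]; then 6 at a[3]=b[2]; then 5 at a[4]=b[3]; then 6 at a[6]=b[5]; then 7 at a[7]=b[6]; then 6 at a[8]=b[7]; then 7 at a[9]=b[8]; then 6 at a[10]=b[9]; then 5 at a[11]=b[10]; then 5 at a[12]=b[11]; then 4 at a[13]=b[13]; then 4 at a[15]=b[14]; then 6 at a[16]=b[15]; all 13 values appear in both, in order, and the DP table's final entry dp[16][15] is also 13, so no common subsequence is longer.

13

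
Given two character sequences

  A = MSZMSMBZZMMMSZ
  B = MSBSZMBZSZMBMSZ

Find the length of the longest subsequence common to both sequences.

11

One common subsequence of length 11: M at A[1]=B[1] → S at A[2]=B[4] → Z at A[3]=B[5] → M at A[6]=B[6] → B at A[7]=B[7] → Z at A[8]=B[8] → Z at A[9]=B[10] → M at A[10]=B[11] → M at A[12]=B[13] → S at A[13]=B[14] → Z at A[14]=B[15], and the DP table's final entry dp[14][15] is also 11, so no common subsequence is longer.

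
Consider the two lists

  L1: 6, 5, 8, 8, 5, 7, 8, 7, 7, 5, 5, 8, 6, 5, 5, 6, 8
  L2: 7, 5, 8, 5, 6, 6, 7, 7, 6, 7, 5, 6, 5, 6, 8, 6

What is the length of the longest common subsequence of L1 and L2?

11

One common subsequence of length 11: 5 (L1 #2, L2 #2) → 8 (L1 #4, L2 #3) → 5 (L1 #5, L2 #4) → 7 (L1 #6, L2 #7) → 7 (L1 #8, L2 #8) → 7 (L1 #9, L2 #10) → 5 (L1 #11, L2 #11) → 6 (L1 #13, L2 #12) → 5 (L1 #15, L2 #13) → 6 (L1 #16, L2 #14) → 8 (L1 #17, L2 #15). dp[17][16] = 11 confirms this is the maximum.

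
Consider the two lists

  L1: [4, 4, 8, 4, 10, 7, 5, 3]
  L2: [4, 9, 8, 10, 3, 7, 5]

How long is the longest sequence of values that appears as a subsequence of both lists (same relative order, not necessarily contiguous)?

Let dp[i][j] be the LCS length of the first i values of L1 and the first j values of L2. dp[i][j] = dp[i-1][j-1]+1 when the i-th and j-th values match, else max(dp[i-1][j], dp[i][j-1]).
    ·  4  9  8 10  3  7  5
 ·  0  0  0  0  0  0  0  0
 4  0  1  1  1  1  1  1  1
 4  0  1  1  1  1  1  1  1
 8  0  1  1  2  2  2  2  2
 4  0  1  1  2  2  2  2  2
10  0  1  1  2  3  3  3  3
 7  0  1  1  2  3  3  4  4
 5  0  1  1  2  3  3  4  5
 3  0  1  1  2  3  4  4  5
dp[8][7] = 5. One LCS (by backtracking along matches): 4, 8, 10, 7, 5.

5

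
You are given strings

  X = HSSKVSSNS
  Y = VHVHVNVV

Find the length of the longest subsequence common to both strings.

Taking H at X[1]=Y[4], V at X[5]=Y[5], N at X[8]=Y[6] gives a common subsequence of length 3. The LCS DP gives dp[9][8] = 3, so this is optimal.

3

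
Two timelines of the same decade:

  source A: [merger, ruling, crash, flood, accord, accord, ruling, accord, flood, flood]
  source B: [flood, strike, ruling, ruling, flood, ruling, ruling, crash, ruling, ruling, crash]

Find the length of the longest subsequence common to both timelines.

3

Taking ruling (source A #2, source B #7), then crash (source A #3, source B #8), then ruling (source A #7, source B #10) gives a common subsequence of length 3. The LCS DP gives dp[10][11] = 3, so this is optimal.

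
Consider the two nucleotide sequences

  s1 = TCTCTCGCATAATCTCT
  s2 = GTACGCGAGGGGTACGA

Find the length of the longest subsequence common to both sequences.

8

One common subsequence of length 8: T [1,2], C [2,4], C [6,6], G [7,7], A [9,8], T [10,13], A [11,14], A [12,17]. Since dp[17][17] = 8, nothing longer is possible.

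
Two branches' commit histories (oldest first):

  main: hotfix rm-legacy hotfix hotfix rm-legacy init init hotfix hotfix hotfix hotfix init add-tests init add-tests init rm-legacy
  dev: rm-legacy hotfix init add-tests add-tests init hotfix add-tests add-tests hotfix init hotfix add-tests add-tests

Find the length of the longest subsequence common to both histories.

One common subsequence of length 9: rm-legacy [2,1]; then hotfix [4,2]; then init [6,3]; then init [7,6]; then hotfix [8,7]; then hotfix [9,10]; then hotfix [11,12]; then add-tests [13,13]; then add-tests [15,14]. dp[17][14] = 9 confirms this is the maximum.

9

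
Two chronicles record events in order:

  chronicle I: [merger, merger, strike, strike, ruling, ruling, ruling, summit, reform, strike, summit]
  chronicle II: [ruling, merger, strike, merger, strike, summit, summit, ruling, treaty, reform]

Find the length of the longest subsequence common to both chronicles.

One common subsequence of length 5: merger [1,2], merger [2,4], strike [3,5], ruling [5,8], reform [9,10]. dp[11][10] = 5 confirms this is the maximum.

5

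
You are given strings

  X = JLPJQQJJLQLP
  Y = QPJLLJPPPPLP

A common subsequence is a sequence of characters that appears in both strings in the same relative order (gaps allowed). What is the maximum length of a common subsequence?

5

Let dp[i][j] be the LCS length of the first i characters of X and the first j characters of Y. dp[i][j] = dp[i-1][j-1]+1 when the i-th and j-th characters match, else max(dp[i-1][j], dp[i][j-1]).
    ·  Q  P  J  L  L  J  P  P  P  P  L  P
 ·  0  0  0  0  0  0  0  0  0  0  0  0  0
 J  0  0  0  1  1  1  1  1  1  1  1  1  1
 L  0  0  0  1  2  2  2  2  2  2  2  2  2
 P  0  0  1  1  2  2  2  3  3  3  3  3  3
 J  0  0  1  2  2  2  3  3  3  3  3  3  3
 Q  0  1  1  2  2  2  3  3  3  3  3  3  3
 Q  0  1  1  2  2  2  3  3  3  3  3  3  3
 J  0  1  1  2  2  2  3  3  3  3  3  3  3
 J  0  1  1  2  2  2  3  3  3  3  3  3  3
 L  0  1  1  2  3  3  3  3  3  3  3  4  4
 Q  0  1  1  2  3  3  3  3  3  3  3  4  4
 L  0  1  1  2  3  4  4  4  4  4  4  4  4
 P  0  1  2  2  3  4  4  5  5  5  5  5  5
dp[12][12] = 5. One LCS (by backtracking along matches): JLPLP.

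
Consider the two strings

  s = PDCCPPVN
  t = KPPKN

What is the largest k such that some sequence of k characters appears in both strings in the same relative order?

One common subsequence of length 3: P [1,2], P [5,3], N [8,5]. dp[8][5] = 3 confirms this is the maximum.

3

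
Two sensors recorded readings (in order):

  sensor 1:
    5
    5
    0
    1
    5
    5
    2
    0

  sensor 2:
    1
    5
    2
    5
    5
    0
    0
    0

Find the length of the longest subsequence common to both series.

One common subsequence of length 4: 5 [1,4], 5 [2,5], 0 [3,7], 0 [8,8], and the DP table's final entry dp[8][8] is also 4, so no common subsequence is longer.

4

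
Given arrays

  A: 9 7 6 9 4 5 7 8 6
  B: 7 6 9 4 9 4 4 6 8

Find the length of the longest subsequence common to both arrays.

5

Taking 7 at A[2]=B[1], then 6 at A[3]=B[2], then 9 at A[4]=B[5], then 4 at A[5]=B[7], then 8 at A[8]=B[9] gives a common subsequence of length 5. The LCS DP gives dp[9][9] = 5, so this is optimal.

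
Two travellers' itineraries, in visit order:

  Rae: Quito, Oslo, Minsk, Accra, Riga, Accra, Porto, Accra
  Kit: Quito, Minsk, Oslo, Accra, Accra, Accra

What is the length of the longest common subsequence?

Match Quito (Rae #1, Kit #1); then Oslo (Rae #2, Kit #3); then Accra (Rae #4, Kit #4); then Accra (Rae #6, Kit #5); then Accra (Rae #8, Kit #6) — 5 stops in the same relative order in both. dp[8][6] = 5 confirms this is the maximum.

5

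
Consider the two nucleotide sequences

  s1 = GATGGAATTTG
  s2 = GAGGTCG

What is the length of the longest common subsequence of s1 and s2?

6

Taking G (s1 #1, s2 #1); then A (s1 #2, s2 #2); then G (s1 #4, s2 #3); then G (s1 #5, s2 #4); then T (s1 #8, s2 #5); then G (s1 #11, s2 #7) gives a common subsequence of length 6. The LCS DP gives dp[11][7] = 6, so this is optimal.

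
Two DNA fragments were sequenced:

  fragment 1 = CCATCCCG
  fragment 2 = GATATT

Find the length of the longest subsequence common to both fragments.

One common subsequence of length 2: A (fragment 1 #3, fragment 2 #4), T (fragment 1 #4, fragment 2 #6). Since dp[8][6] = 2, nothing longer is possible.

2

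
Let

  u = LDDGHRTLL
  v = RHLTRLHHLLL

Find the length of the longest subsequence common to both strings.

4

Pick L at u[1]=v[6]; then H at u[5]=v[8]; then L at u[8]=v[10]; then L at u[9]=v[11]; all 4 characters appear in both, in order, and the DP table's final entry dp[9][11] is also 4, so no common subsequence is longer.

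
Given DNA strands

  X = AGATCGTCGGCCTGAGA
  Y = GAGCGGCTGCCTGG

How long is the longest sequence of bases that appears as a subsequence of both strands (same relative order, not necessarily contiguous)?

11

Taking A at X[1]=Y[2] → G at X[2]=Y[3] → C at X[5]=Y[4] → G at X[6]=Y[6] → T at X[7]=Y[8] → G at X[10]=Y[9] → C at X[11]=Y[10] → C at X[12]=Y[11] → T at X[13]=Y[12] → G at X[14]=Y[13] → G at X[16]=Y[14] gives a common subsequence of length 11. The LCS DP gives dp[17][14] = 11, so this is optimal.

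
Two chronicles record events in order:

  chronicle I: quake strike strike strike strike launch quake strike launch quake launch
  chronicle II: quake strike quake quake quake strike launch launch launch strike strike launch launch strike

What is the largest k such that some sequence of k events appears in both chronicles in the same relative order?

Pick quake (chronicle I #1, chronicle II #1); then strike (chronicle I #2, chronicle II #2); then strike (chronicle I #3, chronicle II #6); then strike (chronicle I #4, chronicle II #10); then strike (chronicle I #5, chronicle II #11); then launch (chronicle I #6, chronicle II #13); then strike (chronicle I #8, chronicle II #14); all 7 events appear in both, in order. The LCS DP gives dp[11][14] = 7, so this is optimal.

7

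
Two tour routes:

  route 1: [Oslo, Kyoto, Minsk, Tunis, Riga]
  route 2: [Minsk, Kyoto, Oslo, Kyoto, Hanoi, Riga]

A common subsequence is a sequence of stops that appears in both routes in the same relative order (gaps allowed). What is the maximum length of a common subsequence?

3

One common subsequence of length 3: Oslo (route 1 #1, route 2 #3), then Kyoto (route 1 #2, route 2 #4), then Riga (route 1 #5, route 2 #6), and the DP table's final entry dp[5][6] is also 3, so no common subsequence is longer.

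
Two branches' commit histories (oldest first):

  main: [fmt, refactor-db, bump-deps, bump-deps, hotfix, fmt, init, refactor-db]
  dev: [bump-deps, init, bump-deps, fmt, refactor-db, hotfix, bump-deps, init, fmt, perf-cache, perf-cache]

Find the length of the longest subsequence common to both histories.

Match fmt [1,4]; then refactor-db [2,5]; then bump-deps [3,7]; then fmt [6,9] — 4 commits in the same relative order in both. dp[8][11] = 4 confirms this is the maximum.

4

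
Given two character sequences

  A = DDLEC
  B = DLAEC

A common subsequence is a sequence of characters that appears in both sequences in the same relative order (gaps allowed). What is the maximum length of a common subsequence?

4

One common subsequence of length 4: D [2,1], L [3,2], E [4,4], C [5,5]. The LCS DP gives dp[5][5] = 4, so this is optimal.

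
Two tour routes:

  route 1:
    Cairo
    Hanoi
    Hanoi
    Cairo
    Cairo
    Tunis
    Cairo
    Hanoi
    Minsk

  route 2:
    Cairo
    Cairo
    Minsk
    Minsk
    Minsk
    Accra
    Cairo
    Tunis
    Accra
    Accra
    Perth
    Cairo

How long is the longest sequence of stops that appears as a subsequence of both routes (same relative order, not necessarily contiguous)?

5

Pick Cairo at route 1[1]=route 2[1]; then Cairo at route 1[4]=route 2[2]; then Cairo at route 1[5]=route 2[7]; then Tunis at route 1[6]=route 2[8]; then Cairo at route 1[7]=route 2[12]; all 5 stops appear in both, in order. dp[9][12] = 5 confirms this is the maximum.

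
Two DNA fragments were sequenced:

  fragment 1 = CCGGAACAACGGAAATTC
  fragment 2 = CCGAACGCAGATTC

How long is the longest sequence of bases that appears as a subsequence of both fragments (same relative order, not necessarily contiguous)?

One common subsequence of length 12: C [1,1] → C [2,2] → G [4,3] → A [5,4] → A [6,5] → C [7,8] → A [9,9] → G [12,10] → A [15,11] → T [16,12] → T [17,13] → C [18,14]. The LCS DP gives dp[18][14] = 12, so this is optimal.

12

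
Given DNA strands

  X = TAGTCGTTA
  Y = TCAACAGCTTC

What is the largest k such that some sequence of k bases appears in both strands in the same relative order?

One common subsequence of length 6: T (X #1, Y #1); then A (X #2, Y #6); then G (X #3, Y #7); then C (X #5, Y #8); then T (X #7, Y #9); then T (X #8, Y #10). Since dp[9][11] = 6, nothing longer is possible.

6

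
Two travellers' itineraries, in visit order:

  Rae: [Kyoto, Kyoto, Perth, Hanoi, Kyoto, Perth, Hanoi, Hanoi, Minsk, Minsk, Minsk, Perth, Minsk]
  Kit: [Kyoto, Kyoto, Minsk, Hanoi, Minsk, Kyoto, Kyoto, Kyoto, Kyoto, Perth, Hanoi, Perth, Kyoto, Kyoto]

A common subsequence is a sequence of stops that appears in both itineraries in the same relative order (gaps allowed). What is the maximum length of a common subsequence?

Match Kyoto [1,1] → Kyoto [2,2] → Hanoi [4,4] → Kyoto [5,9] → Perth [6,10] → Hanoi [8,11] → Perth [12,12] — 7 stops in the same relative order in both. The LCS DP gives dp[13][14] = 7, so this is optimal.

7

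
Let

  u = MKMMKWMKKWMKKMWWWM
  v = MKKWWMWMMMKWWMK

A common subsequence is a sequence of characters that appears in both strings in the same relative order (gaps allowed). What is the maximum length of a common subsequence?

11

Pick M (u #1, v #1), K (u #2, v #2), K (u #5, v #3), W (u #6, v #5), M (u #7, v #6), W (u #10, v #7), M (u #11, v #10), K (u #13, v #11), W (u #16, v #12), W (u #17, v #13), M (u #18, v #14); all 11 characters appear in both, in order. dp[18][15] = 11 confirms this is the maximum.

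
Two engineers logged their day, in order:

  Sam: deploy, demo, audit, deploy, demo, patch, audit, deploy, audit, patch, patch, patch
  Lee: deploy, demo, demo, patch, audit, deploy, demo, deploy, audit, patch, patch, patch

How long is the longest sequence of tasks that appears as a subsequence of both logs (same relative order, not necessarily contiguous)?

10

Match deploy [1,1], demo [2,3], audit [3,5], deploy [4,6], demo [5,7], deploy [8,8], audit [9,9], patch [10,10], patch [11,11], patch [12,12] — 10 tasks in the same relative order in both, and the DP table's final entry dp[12][12] is also 10, so no common subsequence is longer.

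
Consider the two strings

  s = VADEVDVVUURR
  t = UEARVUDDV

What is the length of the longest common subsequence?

4

One common subsequence of length 4: V (s #1, t #5), D (s #3, t #7), D (s #6, t #8), V (s #8, t #9). Since dp[12][9] = 4, nothing longer is possible.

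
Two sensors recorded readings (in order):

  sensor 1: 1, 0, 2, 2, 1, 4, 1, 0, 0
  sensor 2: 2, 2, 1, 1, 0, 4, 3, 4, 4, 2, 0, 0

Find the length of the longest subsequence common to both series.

6

Let dp[i][j] be the LCS length of the first i values of sensor 1 and the first j values of sensor 2. dp[i][j] = dp[i-1][j-1]+1 when the i-th and j-th values match, else max(dp[i-1][j], dp[i][j-1]).
    ·  2  2  1  1  0  4  3  4  4  2  0  0
 ·  0  0  0  0  0  0  0  0  0  0  0  0  0
 1  0  0  0  1  1  1  1  1  1  1  1  1  1
 0  0  0  0  1  1  2  2  2  2  2  2  2  2
 2  0  1  1  1  1  2  2  2  2  2  3  3  3
 2  0  1  2  2  2  2  2  2  2  2  3  3  3
 1  0  1  2  3  3  3  3  3  3  3  3  3  3
 4  0  1  2  3  3  3  4  4  4  4  4  4  4
 1  0  1  2  3  4  4  4  4  4  4  4  4  4
 0  0  1  2  3  4  5  5  5  5  5  5  5  5
 0  0  1  2  3  4  5  5  5  5  5  5  6  6
dp[9][12] = 6. One LCS (by backtracking along matches): 2, 2, 1, 4, 0, 0.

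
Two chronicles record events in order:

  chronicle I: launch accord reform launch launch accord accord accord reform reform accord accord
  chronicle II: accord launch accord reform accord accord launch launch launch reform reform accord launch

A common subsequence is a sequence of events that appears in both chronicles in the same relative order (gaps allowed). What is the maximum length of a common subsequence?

8

Pick launch at chronicle I[1]=chronicle II[2], accord at chronicle I[2]=chronicle II[3], reform at chronicle I[3]=chronicle II[4], launch at chronicle I[4]=chronicle II[8], launch at chronicle I[5]=chronicle II[9], reform at chronicle I[9]=chronicle II[10], reform at chronicle I[10]=chronicle II[11], accord at chronicle I[11]=chronicle II[12]; all 8 events appear in both, in order. The LCS DP gives dp[12][13] = 8, so this is optimal.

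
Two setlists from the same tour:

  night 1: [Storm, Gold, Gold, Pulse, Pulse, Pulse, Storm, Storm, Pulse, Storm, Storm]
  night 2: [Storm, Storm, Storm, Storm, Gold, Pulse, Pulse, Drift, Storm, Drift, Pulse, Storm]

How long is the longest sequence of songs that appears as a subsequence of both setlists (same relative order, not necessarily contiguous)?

One common subsequence of length 7: Storm [1,4]; then Gold [3,5]; then Pulse [4,6]; then Pulse [5,7]; then Storm [7,9]; then Pulse [9,11]; then Storm [11,12]. dp[11][12] = 7 confirms this is the maximum.

7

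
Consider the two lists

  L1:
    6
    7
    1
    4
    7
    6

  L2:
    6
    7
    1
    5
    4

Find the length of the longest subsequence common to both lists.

4

Let dp[i][j] be the LCS length of the first i values of L1 and the first j values of L2. dp[i][j] = dp[i-1][j-1]+1 when the i-th and j-th values match, else max(dp[i-1][j], dp[i][j-1]).
    ·  6  7  1  5  4
 ·  0  0  0  0  0  0
 6  0  1  1  1  1  1
 7  0  1  2  2  2  2
 1  0  1  2  3  3  3
 4  0  1  2  3  3  4
 7  0  1  2  3  3  4
 6  0  1  2  3  3  4
dp[6][5] = 4. One LCS (by backtracking along matches): 6, 7, 1, 4.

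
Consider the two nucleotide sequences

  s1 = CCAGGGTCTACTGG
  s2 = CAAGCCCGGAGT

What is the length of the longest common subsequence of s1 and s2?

7

Taking C (s1 #1, s2 #1), A (s1 #3, s2 #3), G (s1 #4, s2 #4), G (s1 #5, s2 #8), G (s1 #6, s2 #9), A (s1 #10, s2 #10), T (s1 #12, s2 #12) gives a common subsequence of length 7. Since dp[14][12] = 7, nothing longer is possible.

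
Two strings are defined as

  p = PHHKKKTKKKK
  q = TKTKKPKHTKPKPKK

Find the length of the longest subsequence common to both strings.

8

Taking K at p[4]=q[4]; then K at p[5]=q[5]; then K at p[6]=q[7]; then T at p[7]=q[9]; then K at p[8]=q[10]; then K at p[9]=q[12]; then K at p[10]=q[14]; then K at p[11]=q[15] gives a common subsequence of length 8, and the DP table's final entry dp[11][15] is also 8, so no common subsequence is longer.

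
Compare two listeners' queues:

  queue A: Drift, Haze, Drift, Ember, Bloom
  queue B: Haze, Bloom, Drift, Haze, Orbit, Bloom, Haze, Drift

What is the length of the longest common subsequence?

3

Taking Drift (queue A #1, queue B #3) → Haze (queue A #2, queue B #7) → Drift (queue A #3, queue B #8) gives a common subsequence of length 3, and the DP table's final entry dp[5][8] is also 3, so no common subsequence is longer.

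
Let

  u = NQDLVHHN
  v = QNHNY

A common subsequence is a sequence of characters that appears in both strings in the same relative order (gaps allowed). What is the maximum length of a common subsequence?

Let dp[i][j] be the LCS length of the first i characters of u and the first j characters of v. dp[i][j] = dp[i-1][j-1]+1 when the i-th and j-th characters match, else max(dp[i-1][j], dp[i][j-1]).
    ·  Q  N  H  N  Y
 ·  0  0  0  0  0  0
 N  0  0  1  1  1  1
 Q  0  1  1  1  1  1
 D  0  1  1  1  1  1
 L  0  1  1  1  1  1
 V  0  1  1  1  1  1
 H  0  1  1  2  2  2
 H  0  1  1  2  2  2
 N  0  1  2  2  3  3
dp[8][5] = 3. One LCS (by backtracking along matches): NHN.

3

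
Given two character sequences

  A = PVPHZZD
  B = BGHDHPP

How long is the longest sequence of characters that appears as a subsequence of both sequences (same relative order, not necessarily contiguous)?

2

Let dp[i][j] be the LCS length of the first i characters of A and the first j characters of B. dp[i][j] = dp[i-1][j-1]+1 when the i-th and j-th characters match, else max(dp[i-1][j], dp[i][j-1]).
    ·  B  G  H  D  H  P  P
 ·  0  0  0  0  0  0  0  0
 P  0  0  0  0  0  0  1  1
 V  0  0  0  0  0  0  1  1
 P  0  0  0  0  0  0  1  2
 H  0  0  0  1  1  1  1  2
 Z  0  0  0  1  1  1  1  2
 Z  0  0  0  1  1  1  1  2
 D  0  0  0  1  2  2  2  2
dp[7][7] = 2. One LCS (by backtracking along matches): PP.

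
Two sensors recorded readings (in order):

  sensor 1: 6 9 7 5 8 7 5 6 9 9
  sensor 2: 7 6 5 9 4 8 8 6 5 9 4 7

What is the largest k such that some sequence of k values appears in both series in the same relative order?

Pick 6 [1,2] → 9 [2,4] → 8 [5,7] → 5 [7,9] → 9 [9,10]; all 5 values appear in both, in order, and the DP table's final entry dp[10][12] is also 5, so no common subsequence is longer.

5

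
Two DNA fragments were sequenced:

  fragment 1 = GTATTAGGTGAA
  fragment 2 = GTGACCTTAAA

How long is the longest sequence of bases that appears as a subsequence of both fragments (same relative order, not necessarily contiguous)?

8

Let dp[i][j] be the LCS length of the first i bases of fragment 1 and the first j bases of fragment 2. dp[i][j] = dp[i-1][j-1]+1 when the i-th and j-th bases match, else max(dp[i-1][j], dp[i][j-1]).
    ·  G  T  G  A  C  C  T  T  A  A  A
 ·  0  0  0  0  0  0  0  0  0  0  0  0
 G  0  1  1  1  1  1  1  1  1  1  1  1
 T  0  1  2  2  2  2  2  2  2  2  2  2
 A  0  1  2  2  3  3  3  3  3  3  3  3
 T  0  1  2  2  3  3  3  4  4  4  4  4
 T  0  1  2  2  3  3  3  4  5  5  5  5
 A  0  1  2  2  3  3  3  4  5  6  6  6
 G  0  1  2  3  3  3  3  4  5  6  6  6
 G  0  1  2  3  3  3  3  4  5  6  6  6
 T  0  1  2  3  3  3  3  4  5  6  6  6
 G  0  1  2  3  3  3  3  4  5  6  6  6
 A  0  1  2  3  4  4  4  4  5  6  7  7
 A  0  1  2  3  4  4  4  4  5  6  7  8
dp[12][11] = 8. One LCS (by backtracking along matches): GTATTAAA.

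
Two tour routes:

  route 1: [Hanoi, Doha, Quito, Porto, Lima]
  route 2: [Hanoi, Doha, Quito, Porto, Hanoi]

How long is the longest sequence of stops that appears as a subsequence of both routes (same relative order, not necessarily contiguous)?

Taking Hanoi (route 1 #1, route 2 #1) → Doha (route 1 #2, route 2 #2) → Quito (route 1 #3, route 2 #3) → Porto (route 1 #4, route 2 #4) gives a common subsequence of length 4. dp[5][5] = 4 confirms this is the maximum.

4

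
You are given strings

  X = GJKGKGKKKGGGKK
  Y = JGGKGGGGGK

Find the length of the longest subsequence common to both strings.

Let dp[i][j] be the LCS length of the first i characters of X and the first j characters of Y. dp[i][j] = dp[i-1][j-1]+1 when the i-th and j-th characters match, else max(dp[i-1][j], dp[i][j-1]).
    ·  J  G  G  K  G  G  G  G  G  K
 ·  0  0  0  0  0  0  0  0  0  0  0
 G  0  0  1  1  1  1  1  1  1  1  1
 J  0  1  1  1  1  1  1  1  1  1  1
 K  0  1  1  1  2  2  2  2  2  2  2
 G  0  1  2  2  2  3  3  3  3  3  3
 K  0  1  2  2  3  3  3  3  3  3  4
 G  0  1  2  3  3  4  4  4  4  4  4
 K  0  1  2  3  4  4  4  4  4  4  5
 K  0  1  2  3  4  4  4  4  4  4  5
 K  0  1  2  3  4  4  4  4  4  4  5
 G  0  1  2  3  4  5  5  5  5  5  5
 G  0  1  2  3  4  5  6  6  6  6  6
 G  0  1  2  3  4  5  6  7  7  7  7
 K  0  1  2  3  4  5  6  7  7  7  8
 K  0  1  2  3  4  5  6  7  7  7  8
dp[14][10] = 8. One LCS (by backtracking along matches): GKGGGGGK.

8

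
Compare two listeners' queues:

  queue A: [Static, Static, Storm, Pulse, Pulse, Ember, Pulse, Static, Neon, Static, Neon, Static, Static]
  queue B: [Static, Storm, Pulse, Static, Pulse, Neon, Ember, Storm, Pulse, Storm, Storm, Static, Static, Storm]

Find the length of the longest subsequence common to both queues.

8

Taking Static (queue A #2, queue B #1) → Storm (queue A #3, queue B #2) → Pulse (queue A #4, queue B #3) → Pulse (queue A #5, queue B #5) → Ember (queue A #6, queue B #7) → Pulse (queue A #7, queue B #9) → Static (queue A #8, queue B #12) → Static (queue A #10, queue B #13) gives a common subsequence of length 8, and the DP table's final entry dp[13][14] is also 8, so no common subsequence is longer.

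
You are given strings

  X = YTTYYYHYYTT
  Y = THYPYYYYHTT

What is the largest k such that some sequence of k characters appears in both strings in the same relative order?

Match T [2,1], Y [4,3], Y [5,5], Y [6,6], Y [8,7], Y [9,8], T [10,10], T [11,11] — 8 characters in the same relative order in both. The LCS DP gives dp[11][11] = 8, so this is optimal.

8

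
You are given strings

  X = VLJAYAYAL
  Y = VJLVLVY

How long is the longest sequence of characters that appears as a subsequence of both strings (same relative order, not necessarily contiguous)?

Pick V [1,4], then L [2,5], then Y [7,7]; all 3 characters appear in both, in order. The LCS DP gives dp[9][7] = 3, so this is optimal.

3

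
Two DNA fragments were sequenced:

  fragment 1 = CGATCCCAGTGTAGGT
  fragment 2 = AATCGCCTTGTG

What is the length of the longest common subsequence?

9

Match A (fragment 1 #3, fragment 2 #2), T (fragment 1 #4, fragment 2 #3), C (fragment 1 #5, fragment 2 #4), C (fragment 1 #6, fragment 2 #6), C (fragment 1 #7, fragment 2 #7), T (fragment 1 #10, fragment 2 #9), G (fragment 1 #11, fragment 2 #10), T (fragment 1 #12, fragment 2 #11), G (fragment 1 #15, fragment 2 #12) — 9 bases in the same relative order in both. The LCS DP gives dp[16][12] = 9, so this is optimal.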